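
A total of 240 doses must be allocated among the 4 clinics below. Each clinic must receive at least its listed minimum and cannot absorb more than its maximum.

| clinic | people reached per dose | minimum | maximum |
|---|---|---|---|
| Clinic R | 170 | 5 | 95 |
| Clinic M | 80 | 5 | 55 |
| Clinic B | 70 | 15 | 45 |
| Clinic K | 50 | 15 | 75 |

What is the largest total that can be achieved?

Meeting every minimum uses 5+5+15+15 = 40 doses, leaving 200.
Rank by people reached per dose: Clinic R 170 > Clinic M 80 > Clinic B 70 > Clinic K 50.
Clinic R takes 90 more to reach its cap of 95 → 110 left.
Give Clinic M 50 more to hit its cap of 55 → 60 left.
Clinic B: +30 to 45 (cap) → 30 left.
Clinic K: +30 (room for 60) → 45. Pool exhausted.
Total = 170×95 + 80×55 + 70×45 + 50×45 = 25950.

25950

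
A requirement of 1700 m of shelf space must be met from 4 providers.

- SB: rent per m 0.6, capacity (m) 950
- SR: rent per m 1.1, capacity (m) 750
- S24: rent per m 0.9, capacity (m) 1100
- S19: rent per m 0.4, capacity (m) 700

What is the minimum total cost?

895

Fill from the cheapest provider first.
S19 (0.4): use full 700 → 1000 m to go.
SB at 0.6: take all 950 m → 50 still needed.
S24 (0.9): take the remaining 50 → done.
SR: unused.
Cost = 700×0.4 + 950×0.6 + 50×0.9 = 895.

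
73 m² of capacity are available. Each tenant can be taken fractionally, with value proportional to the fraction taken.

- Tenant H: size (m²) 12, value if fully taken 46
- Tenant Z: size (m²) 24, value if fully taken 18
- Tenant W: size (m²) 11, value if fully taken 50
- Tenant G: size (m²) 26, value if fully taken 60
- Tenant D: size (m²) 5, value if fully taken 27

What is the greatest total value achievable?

197.25

Best value per unit of size first: Tenant D 27/5≈5.4, Tenant W 50/11≈4.55, Tenant H 46/12≈3.83, Tenant G 60/26≈2.31, Tenant Z 18/24≈0.75.
Tenant D: take in full, 5 m² for value 27 — 68 left.
Take all of Tenant W (11 m², value 50) — 57 m² left.
Take all of Tenant H (12 m², value 46) — 45 m² left.
Take all of Tenant G (26 m², value 60) — 19 m² left.
Only 19 m² remain; take 19/24 of Tenant Z for value 18×19/24 = 14.25.
Total value = 197.25.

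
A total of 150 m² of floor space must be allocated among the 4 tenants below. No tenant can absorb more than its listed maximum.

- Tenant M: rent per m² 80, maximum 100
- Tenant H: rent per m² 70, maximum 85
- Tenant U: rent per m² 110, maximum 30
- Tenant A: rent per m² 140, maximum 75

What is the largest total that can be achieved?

17400

Rank by rent per m²: Tenant A 140 > Tenant U 110 > Tenant M 80 > Tenant H 70.
Tenant A: +75 to 75 (cap) — 75 left.
Give Tenant U 30 to hit its cap of 30 — 45 left.
Tenant M: +45 (room for 100) → 45. Pool exhausted.
Total = 80×45 + 110×30 + 140×75 = 17400.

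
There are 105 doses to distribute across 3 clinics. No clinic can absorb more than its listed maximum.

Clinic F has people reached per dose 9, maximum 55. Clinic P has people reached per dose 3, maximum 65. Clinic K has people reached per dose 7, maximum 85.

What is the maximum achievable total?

845

Order the clinics by people reached per dose: Clinic F 9 > Clinic K 7 > Clinic P 3.
Clinic F takes 55 to reach its cap of 55 — 50 left.
Clinic K: +50 (room for 85) → 50. Pool exhausted.
Total = 9×55 + 7×50 = 845.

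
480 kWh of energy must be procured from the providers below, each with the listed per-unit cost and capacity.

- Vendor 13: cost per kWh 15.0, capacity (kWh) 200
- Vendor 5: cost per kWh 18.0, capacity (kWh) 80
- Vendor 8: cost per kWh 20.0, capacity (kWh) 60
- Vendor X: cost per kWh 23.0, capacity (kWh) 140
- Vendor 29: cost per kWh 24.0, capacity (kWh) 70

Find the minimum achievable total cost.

Fill from the cheapest provider first.
Take 200 from Vendor 13 at 15.0 ; need 280 more.
Vendor 5 at 18.0: take all 80 kWh ; 200 still needed.
Take 60 from Vendor 8 at 20.0 ; need 140 more.
Vendor X at 23.0: take all 140 kWh ; 0 still needed.
Vendor 29: unused.
Cost = 200×15.0 + 80×18.0 + 60×20.0 + 140×23.0 = 8860.

8860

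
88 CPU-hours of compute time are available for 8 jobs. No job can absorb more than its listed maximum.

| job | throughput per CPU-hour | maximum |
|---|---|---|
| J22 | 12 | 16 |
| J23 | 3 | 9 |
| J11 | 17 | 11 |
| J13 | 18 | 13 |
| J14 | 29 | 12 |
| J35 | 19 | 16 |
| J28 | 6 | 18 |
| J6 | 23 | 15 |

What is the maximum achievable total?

Highest throughput per CPU-hour first: J14 29 > J6 23 > J35 19 > J13 18 > J11 17 > J22 12 > J28 6 > J23 3.
Give J14 12 to hit its cap of 12 → 76 left.
J6: +15 to 15 (cap) → 61 left.
J35 takes 16 to reach its cap of 16 → 45 left.
J13: +13 to 13 (cap) → 32 left.
J11: +11 to 11 (cap) → 21 left.
Give J22 16 to hit its cap of 16 → 5 left.
J28 has room for 18 but only 5 remain, so it gets 5.
Total = 12×16 + 17×11 + 18×13 + 29×12 + 19×16 + 6×5 + 23×15 = 1640.

1640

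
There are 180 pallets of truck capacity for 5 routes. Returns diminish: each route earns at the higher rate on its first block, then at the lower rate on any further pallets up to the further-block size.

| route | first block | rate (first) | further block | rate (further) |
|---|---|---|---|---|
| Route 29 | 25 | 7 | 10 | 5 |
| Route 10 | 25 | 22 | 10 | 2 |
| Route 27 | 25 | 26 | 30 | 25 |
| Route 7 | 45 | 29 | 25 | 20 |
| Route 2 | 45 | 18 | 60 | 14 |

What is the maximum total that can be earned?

4295

Order all 10 blocks by rate: Route 7/tier1 29 > Route 27/tier1 26 > Route 27/tier2 25 > Route 10/tier1 22 > Route 7/tier2 20 > Route 2/tier1 18 > Route 2/tier2 14 > Route 29/tier1 7 > Route 29/tier2 5 > Route 10/tier2 2.
Route 7/tier1 (29): +45 ; 135 left.
Fill Route 27 tier1 block (25 at 26) ; 110 left.
Fill Route 27 tier2 block (30 at 25) ; 80 left.
Route 10/tier1 (22): +25 ; 55 left.
Route 7/tier2 (20): +25 ; 30 left.
Route 2/tier1: +30 of 45 at 18; pool empty.
Total = 29×45 + 26×25 + 25×30 + 22×25 + 20×25 + 18×30 = 4295.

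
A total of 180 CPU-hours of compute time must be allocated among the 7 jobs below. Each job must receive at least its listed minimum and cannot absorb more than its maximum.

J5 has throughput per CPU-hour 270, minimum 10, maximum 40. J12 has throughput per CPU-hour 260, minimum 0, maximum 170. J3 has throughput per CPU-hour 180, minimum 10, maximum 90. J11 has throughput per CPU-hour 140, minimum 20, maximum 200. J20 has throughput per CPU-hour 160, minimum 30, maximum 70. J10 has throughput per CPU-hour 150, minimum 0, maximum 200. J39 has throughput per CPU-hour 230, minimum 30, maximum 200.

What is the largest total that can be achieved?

40100

Meeting every minimum uses 10+0+10+20+30+0+30 = 100 CPU-hours, leaving 80.
Order the jobs by throughput per CPU-hour: J5 270 > J12 260 > J39 230 > J3 180 > J20 160 > J10 150 > J11 140.
J5: +30 to 40 (cap) ; 50 left.
J12 has room for 170 more but only 50 remain, so it gets 50.
Total = 270×40 + 260×50 + 180×10 + 140×20 + 160×30 + 230×30 = 40100.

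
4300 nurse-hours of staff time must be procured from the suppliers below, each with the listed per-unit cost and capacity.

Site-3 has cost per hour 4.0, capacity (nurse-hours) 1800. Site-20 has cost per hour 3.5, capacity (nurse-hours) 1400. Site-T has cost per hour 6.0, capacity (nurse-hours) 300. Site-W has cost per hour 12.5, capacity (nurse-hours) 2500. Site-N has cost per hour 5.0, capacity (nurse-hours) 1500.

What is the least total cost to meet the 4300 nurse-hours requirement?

17600

Fill from the cheapest supplier first.
Site-20 (3.5): use full 1400 — 2900 nurse-hours to go.
Site-3 at 4.0: take all 1800 nurse-hours — 1100 still needed.
Take 1100 from Site-N at 5.0 to finish.
Site-T, Site-W: unused.
Cost = 1400×3.5 + 1800×4.0 + 1100×5.0 = 17600.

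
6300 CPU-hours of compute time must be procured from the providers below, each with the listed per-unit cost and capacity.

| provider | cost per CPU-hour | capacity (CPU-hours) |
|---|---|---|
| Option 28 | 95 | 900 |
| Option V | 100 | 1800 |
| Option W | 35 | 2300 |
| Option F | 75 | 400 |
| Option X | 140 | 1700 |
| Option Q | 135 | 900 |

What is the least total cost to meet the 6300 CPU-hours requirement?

Fill from the cheapest provider first.
Option W (35): use full 2300 ; 4000 CPU-hours to go.
Option F (75): use full 400 ; 3600 CPU-hours to go.
Take 900 from Option 28 at 95 ; need 2700 more.
Option V at 100: take all 1800 CPU-hours ; 900 still needed.
Take 900 from Option Q at 135 ; need 0 more.
Option X: unused.
Cost = 2300×35 + 400×75 + 900×95 + 1800×100 + 900×135 = 497500.

497500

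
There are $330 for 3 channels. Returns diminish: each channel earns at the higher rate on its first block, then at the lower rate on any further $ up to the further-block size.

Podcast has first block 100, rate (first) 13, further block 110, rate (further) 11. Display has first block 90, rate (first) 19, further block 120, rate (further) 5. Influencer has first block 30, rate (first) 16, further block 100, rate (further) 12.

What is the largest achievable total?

Treat each block as its own option and order by rate: Display/T1 19 > Influencer/T1 16 > Podcast/T1 13 > Influencer/T2 12 > Podcast/T2 11 > Display/T2 5.
Fill Display T1 block (90 at 19) ; 240 left.
Influencer/T1 (16): +30 ; 210 left.
Podcast/T1 (13): +100 ; 110 left.
Influencer/T2 (12): +100 ; 10 left.
Podcast T2 at 11: only 10 left, fill 10.
Total = 19×90 + 16×30 + 13×100 + 12×100 + 11×10 = 4800.

4800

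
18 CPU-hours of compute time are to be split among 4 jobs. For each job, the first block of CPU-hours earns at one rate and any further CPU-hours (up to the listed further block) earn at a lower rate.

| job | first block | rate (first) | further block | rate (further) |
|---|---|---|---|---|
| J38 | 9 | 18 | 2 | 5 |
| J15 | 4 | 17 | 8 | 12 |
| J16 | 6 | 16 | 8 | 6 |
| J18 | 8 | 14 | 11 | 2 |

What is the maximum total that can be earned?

310

Order all 8 blocks by rate: J38/first 18 > J15/first 17 > J16/first 16 > J18/first 14 > J15/second 12 > J16/second 6 > J38/second 5 > J18/second 2.
J38 first at 18: fill all 9 — 9 left.
J15/first (17): +4 — 5 left.
J16/first: +5 of 6 at 16; pool empty.
Total = 18×9 + 17×4 + 16×5 = 310.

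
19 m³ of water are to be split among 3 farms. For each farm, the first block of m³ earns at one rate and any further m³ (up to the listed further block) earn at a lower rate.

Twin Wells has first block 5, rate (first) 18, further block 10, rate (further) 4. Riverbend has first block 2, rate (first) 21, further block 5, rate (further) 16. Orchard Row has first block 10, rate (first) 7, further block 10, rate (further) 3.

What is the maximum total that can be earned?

Order all 6 blocks by rate: Riverbend/first 21 > Twin Wells/first 18 > Riverbend/second 16 > Orchard Row/first 7 > Twin Wells/second 4 > Orchard Row/second 3.
Riverbend first at 21: fill all 2 — 17 left.
Twin Wells/first (18): +5 — 12 left.
Riverbend second at 16: fill all 5 — 7 left.
Orchard Row first at 7: only 7 left, fill 7.
Total = 21×2 + 18×5 + 16×5 + 7×7 = 261.

261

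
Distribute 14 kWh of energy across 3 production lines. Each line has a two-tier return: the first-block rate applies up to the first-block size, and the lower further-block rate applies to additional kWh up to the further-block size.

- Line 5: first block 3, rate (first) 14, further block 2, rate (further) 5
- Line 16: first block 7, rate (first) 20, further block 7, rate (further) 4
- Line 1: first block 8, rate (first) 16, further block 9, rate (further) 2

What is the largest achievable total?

252

Treat each block as its own option and order by rate: Line 16/tier1 20 > Line 1/tier1 16 > Line 5/tier1 14 > Line 5/tier2 5 > Line 16/tier2 4 > Line 1/tier2 2.
Fill Line 16 tier1 block (7 at 20) ; 7 left.
Line 1/tier1: +7 of 8 at 16; pool empty.
Total = 20×7 + 16×7 = 252.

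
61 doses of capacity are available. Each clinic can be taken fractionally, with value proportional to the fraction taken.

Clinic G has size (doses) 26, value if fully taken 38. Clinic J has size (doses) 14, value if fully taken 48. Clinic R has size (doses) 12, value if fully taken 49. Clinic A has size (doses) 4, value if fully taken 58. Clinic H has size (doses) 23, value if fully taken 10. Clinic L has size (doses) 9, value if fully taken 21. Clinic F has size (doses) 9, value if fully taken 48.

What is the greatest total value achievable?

243

Rank by value-to-size ratio: Clinic A 58/4≈14.5, Clinic F 48/9≈5.33, Clinic R 49/12≈4.08, Clinic J 48/14≈3.43, Clinic L 21/9≈2.33, Clinic G 38/26≈1.46, Clinic H 10/23≈0.435.
All 4 doses of Clinic A fit (value 58) → 57 remain.
All 9 doses of Clinic F fit (value 48) → 48 remain.
All 12 doses of Clinic R fit (value 49) → 36 remain.
All 14 doses of Clinic J fit (value 48) → 22 remain.
Take all of Clinic L (9 doses, value 21) → 13 doses left.
13 doses left: a 13/26 share of Clinic G gives 38×13/26 = 19.
Total value = 243.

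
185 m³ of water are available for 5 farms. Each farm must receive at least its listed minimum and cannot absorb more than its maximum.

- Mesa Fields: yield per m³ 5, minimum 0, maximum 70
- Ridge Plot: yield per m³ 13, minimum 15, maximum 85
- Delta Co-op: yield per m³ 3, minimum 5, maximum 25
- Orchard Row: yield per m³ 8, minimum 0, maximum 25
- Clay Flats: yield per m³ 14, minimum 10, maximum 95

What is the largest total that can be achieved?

Meeting every minimum uses 0+15+5+0+10 = 30 m³, leaving 155.
Rank by yield per m³: Clay Flats 14 > Ridge Plot 13 > Orchard Row 8 > Mesa Fields 5 > Delta Co-op 3.
Give Clay Flats 85 more to hit its cap of 95 → 70 left.
Give Ridge Plot 70 more to hit its cap of 85 → 0 left.
Total = 13×85 + 3×5 + 14×95 = 2450.

2450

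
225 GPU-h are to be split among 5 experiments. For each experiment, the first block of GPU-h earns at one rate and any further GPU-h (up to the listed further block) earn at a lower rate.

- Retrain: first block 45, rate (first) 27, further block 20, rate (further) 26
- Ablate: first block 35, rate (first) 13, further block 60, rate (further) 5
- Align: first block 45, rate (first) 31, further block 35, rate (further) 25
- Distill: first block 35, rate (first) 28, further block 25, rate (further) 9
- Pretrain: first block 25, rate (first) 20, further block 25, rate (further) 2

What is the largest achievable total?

Treat each block as its own option and order by rate: Align/tier1 31 > Distill/tier1 28 > Retrain/tier1 27 > Retrain/tier2 26 > Align/tier2 25 > Pretrain/tier1 20 > Ablate/tier1 13 > Distill/tier2 9 > Ablate/tier2 5 > Pretrain/tier2 2.
Align/tier1 (31): +45 ; 180 left.
Distill/tier1 (28): +35 ; 145 left.
Retrain tier1 at 27: fill all 45 ; 100 left.
Retrain/tier2 (26): +20 ; 80 left.
Align/tier2 (25): +35 ; 45 left.
Fill Pretrain tier1 block (25 at 20) ; 20 left.
Ablate tier1 at 13: only 20 left, fill 20.
Total = 31×45 + 28×35 + 27×45 + 26×20 + 25×35 + 20×25 + 13×20 = 5745.

5745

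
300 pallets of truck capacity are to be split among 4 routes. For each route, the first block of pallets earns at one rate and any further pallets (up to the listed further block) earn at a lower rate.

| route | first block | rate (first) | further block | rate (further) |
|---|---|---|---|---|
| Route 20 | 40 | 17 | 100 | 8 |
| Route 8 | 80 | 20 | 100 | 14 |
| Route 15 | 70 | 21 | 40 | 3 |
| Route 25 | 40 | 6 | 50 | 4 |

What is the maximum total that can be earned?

5230

Rank every tier by rate: Route 15/tier1 21 > Route 8/tier1 20 > Route 20/tier1 17 > Route 8/tier2 14 > Route 20/tier2 8 > Route 25/tier1 6 > Route 25/tier2 4 > Route 15/tier2 3.
Route 15 tier1 at 21: fill all 70 → 230 left.
Route 8 tier1 at 20: fill all 80 → 150 left.
Fill Route 20 tier1 block (40 at 17) → 110 left.
Fill Route 8 tier2 block (100 at 14) → 10 left.
10 remain; put them into Route 20 tier2 at 8.
Total = 21×70 + 20×80 + 17×40 + 14×100 + 8×10 = 5230.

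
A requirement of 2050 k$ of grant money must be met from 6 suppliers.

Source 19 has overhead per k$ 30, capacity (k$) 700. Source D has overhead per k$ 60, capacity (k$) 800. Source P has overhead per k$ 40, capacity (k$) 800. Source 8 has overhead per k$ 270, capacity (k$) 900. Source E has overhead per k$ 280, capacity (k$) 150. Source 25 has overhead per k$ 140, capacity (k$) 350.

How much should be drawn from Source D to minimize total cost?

550

Cheapest first:
Take 700 from Source 19 at 30 → need 1350 more.
Take 800 from Source P at 40 → need 550 more.
Take 550 from Source D at 60 to finish.
Source 25, Source 8, Source E: unused.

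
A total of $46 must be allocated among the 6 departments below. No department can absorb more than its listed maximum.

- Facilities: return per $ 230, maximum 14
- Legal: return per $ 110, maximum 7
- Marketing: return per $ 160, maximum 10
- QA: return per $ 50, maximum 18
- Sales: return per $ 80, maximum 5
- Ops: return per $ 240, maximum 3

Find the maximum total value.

Highest return per $ first: Ops 240 > Facilities 230 > Marketing 160 > Legal 110 > Sales 80 > QA 50.
Ops: +3 to 3 (cap) — 43 left.
Facilities: +14 to 14 (cap) — 29 left.
Give Marketing 10 to hit its cap of 10 — 19 left.
Give Legal 7 to hit its cap of 7 — 12 left.
Sales takes 5 to reach its cap of 5 — 7 left.
QA has room for 18 but only 7 remain, so it gets 7.
Total = 230×14 + 110×7 + 160×10 + 50×7 + 80×5 + 240×3 = 7060.

7060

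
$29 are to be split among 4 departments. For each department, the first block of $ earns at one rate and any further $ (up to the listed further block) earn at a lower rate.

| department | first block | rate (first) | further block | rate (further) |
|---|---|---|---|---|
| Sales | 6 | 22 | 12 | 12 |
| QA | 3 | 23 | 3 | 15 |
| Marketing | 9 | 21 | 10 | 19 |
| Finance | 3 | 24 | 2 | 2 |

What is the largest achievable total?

614

Rank every tier by rate: Finance/first 24 > QA/first 23 > Sales/first 22 > Marketing/first 21 > Marketing/second 19 > QA/second 15 > Sales/second 12 > Finance/second 2.
Finance first at 24: fill all 3 ; 26 left.
QA first at 23: fill all 3 ; 23 left.
Sales/first (22): +6 ; 17 left.
Marketing first at 21: fill all 9 ; 8 left.
Marketing second at 19: only 8 left, fill 8.
Total = 24×3 + 23×3 + 22×6 + 21×9 + 19×8 = 614.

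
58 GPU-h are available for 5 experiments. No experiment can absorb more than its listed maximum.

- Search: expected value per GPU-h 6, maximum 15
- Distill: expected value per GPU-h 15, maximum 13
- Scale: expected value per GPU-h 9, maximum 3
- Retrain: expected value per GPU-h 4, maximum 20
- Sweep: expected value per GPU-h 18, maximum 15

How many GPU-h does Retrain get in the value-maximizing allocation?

12

Highest expected value per GPU-h first: Sweep 18 > Distill 15 > Scale 9 > Search 6 > Retrain 4.
Give Sweep 15 to hit its cap of 15 ; 43 left.
Give Distill 13 to hit its cap of 13 ; 30 left.
Scale takes 3 to reach its cap of 3 ; 27 left.
Search takes 15 to reach its cap of 15 ; 12 left.
Retrain: +12 (room for 20) → 12. Pool exhausted.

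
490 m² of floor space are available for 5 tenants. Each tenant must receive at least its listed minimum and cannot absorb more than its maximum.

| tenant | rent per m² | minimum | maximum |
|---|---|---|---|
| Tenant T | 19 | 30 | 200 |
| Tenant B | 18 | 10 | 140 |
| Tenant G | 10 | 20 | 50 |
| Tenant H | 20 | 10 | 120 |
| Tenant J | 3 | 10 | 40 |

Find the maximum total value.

8950

Meeting every minimum uses 30+10+20+10+10 = 80 m², leaving 410.
Rank by rent per m²: Tenant H 20 > Tenant T 19 > Tenant B 18 > Tenant G 10 > Tenant J 3.
Tenant H takes 110 more to reach its cap of 120 → 300 left.
Give Tenant T 170 more to hit its cap of 200 → 130 left.
Give Tenant B 130 more to hit its cap of 140 → 0 left.
Total = 19×200 + 18×140 + 10×20 + 20×120 + 3×10 = 8950.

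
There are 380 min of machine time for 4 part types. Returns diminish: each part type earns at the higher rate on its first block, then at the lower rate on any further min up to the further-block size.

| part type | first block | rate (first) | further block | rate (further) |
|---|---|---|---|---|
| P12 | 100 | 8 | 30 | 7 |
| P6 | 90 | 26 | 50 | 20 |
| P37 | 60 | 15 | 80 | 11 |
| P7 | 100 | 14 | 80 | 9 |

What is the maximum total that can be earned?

Rank every tier by rate: P6/first 26 > P6/second 20 > P37/first 15 > P7/first 14 > P37/second 11 > P7/second 9 > P12/first 8 > P12/second 7.
Fill P6 first block (90 at 26) ; 290 left.
P6/second (20): +50 ; 240 left.
P37 first at 15: fill all 60 ; 180 left.
P7 first at 14: fill all 100 ; 80 left.
P37/second (11): +80 ; 0 left.
Total = 26×90 + 20×50 + 15×60 + 14×100 + 11×80 = 6520.

6520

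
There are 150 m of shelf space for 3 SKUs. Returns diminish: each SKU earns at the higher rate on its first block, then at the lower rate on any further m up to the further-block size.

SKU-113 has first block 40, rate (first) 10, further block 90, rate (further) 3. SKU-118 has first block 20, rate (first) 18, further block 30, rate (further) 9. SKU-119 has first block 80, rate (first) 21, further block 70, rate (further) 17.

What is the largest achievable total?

Order all 6 blocks by rate: SKU-119/first 21 > SKU-118/first 18 > SKU-119/second 17 > SKU-113/first 10 > SKU-118/second 9 > SKU-113/second 3.
Fill SKU-119 first block (80 at 21) → 70 left.
SKU-118 first at 18: fill all 20 → 50 left.
SKU-119/second: +50 of 70 at 17; pool empty.
Total = 21×80 + 18×20 + 17×50 = 2890.

2890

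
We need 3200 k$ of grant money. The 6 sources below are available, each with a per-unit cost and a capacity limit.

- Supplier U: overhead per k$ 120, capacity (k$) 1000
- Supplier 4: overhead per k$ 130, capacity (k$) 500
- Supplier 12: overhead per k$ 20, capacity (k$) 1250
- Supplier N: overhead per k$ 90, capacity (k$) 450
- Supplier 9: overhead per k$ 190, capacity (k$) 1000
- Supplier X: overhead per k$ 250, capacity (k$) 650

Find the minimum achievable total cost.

Use sources in increasing cost order.
Supplier 12 at 20: take all 1250 k$ — 1950 still needed.
Take 450 from Supplier N at 90 — need 1500 more.
Supplier U (120): use full 1000 — 500 k$ to go.
Supplier 4 (130): use full 500 — 0 k$ to go.
Supplier 9, Supplier X: unused.
Cost = 1250×20 + 450×90 + 1000×120 + 500×130 = 250500.

250500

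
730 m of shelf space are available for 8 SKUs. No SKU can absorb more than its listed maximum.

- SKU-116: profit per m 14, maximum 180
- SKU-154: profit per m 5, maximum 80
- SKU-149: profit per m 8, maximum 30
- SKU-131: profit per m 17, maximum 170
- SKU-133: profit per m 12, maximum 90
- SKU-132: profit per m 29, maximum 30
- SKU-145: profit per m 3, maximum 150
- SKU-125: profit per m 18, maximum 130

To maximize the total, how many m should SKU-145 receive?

Order the SKUs by profit per m: SKU-132 29 > SKU-125 18 > SKU-131 17 > SKU-116 14 > SKU-133 12 > SKU-149 8 > SKU-154 5 > SKU-145 3.
SKU-132 takes 30 to reach its cap of 30 — 700 left.
Give SKU-125 130 to hit its cap of 130 — 570 left.
Give SKU-131 170 to hit its cap of 170 — 400 left.
SKU-116: +180 to 180 (cap) — 220 left.
SKU-133 takes 90 to reach its cap of 90 — 130 left.
SKU-149: +30 to 30 (cap) — 100 left.
SKU-154 takes 80 to reach its cap of 80 — 20 left.
SKU-145: +20 (room for 150) → 20. Pool exhausted.

20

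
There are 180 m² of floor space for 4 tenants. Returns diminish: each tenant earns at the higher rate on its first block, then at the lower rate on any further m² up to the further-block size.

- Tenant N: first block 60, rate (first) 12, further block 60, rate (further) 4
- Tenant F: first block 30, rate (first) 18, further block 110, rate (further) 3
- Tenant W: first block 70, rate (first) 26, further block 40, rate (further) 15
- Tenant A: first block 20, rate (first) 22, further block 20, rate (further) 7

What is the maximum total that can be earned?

3640

Treat each block as its own option and order by rate: Tenant W/first 26 > Tenant A/first 22 > Tenant F/first 18 > Tenant W/second 15 > Tenant N/first 12 > Tenant A/second 7 > Tenant N/second 4 > Tenant F/second 3.
Tenant W first at 26: fill all 70 — 110 left.
Fill Tenant A first block (20 at 22) — 90 left.
Tenant F/first (18): +30 — 60 left.
Fill Tenant W second block (40 at 15) — 20 left.
Tenant N/first: +20 of 60 at 12; pool empty.
Total = 26×70 + 22×20 + 18×30 + 15×40 + 12×20 = 3640.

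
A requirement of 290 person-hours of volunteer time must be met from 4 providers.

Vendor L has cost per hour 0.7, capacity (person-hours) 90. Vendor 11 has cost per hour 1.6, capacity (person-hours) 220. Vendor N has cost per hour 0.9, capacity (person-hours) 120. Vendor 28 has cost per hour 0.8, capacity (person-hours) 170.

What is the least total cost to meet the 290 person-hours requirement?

226

Fill from the cheapest provider first.
Vendor L at 0.7: take all 90 person-hours ; 200 still needed.
Vendor 28 at 0.8: take all 170 person-hours ; 30 still needed.
Vendor N (0.9): take the remaining 30 ; done.
Vendor 11: unused.
Cost = 90×0.7 + 170×0.8 + 30×0.9 = 226.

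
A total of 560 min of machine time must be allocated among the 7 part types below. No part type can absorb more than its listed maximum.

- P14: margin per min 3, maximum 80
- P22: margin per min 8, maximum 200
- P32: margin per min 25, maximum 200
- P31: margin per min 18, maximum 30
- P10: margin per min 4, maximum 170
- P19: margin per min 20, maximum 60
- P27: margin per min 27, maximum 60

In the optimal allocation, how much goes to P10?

Order the part types by margin per min: P27 27 > P32 25 > P19 20 > P31 18 > P22 8 > P10 4 > P14 3.
Give P27 60 to hit its cap of 60 ; 500 left.
Give P32 200 to hit its cap of 200 ; 300 left.
Give P19 60 to hit its cap of 60 ; 240 left.
P31 takes 30 to reach its cap of 30 ; 210 left.
Give P22 200 to hit its cap of 200 ; 10 left.
P10 has room for 170 but only 10 remain, so it gets 10.

10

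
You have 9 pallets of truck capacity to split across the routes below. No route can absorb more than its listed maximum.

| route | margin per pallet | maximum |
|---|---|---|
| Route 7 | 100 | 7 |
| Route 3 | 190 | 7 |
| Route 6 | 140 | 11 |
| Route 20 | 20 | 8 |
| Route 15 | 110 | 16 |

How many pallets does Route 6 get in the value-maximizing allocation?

Rank by margin per pallet: Route 3 190 > Route 6 140 > Route 15 110 > Route 7 100 > Route 20 20.
Route 3: +7 to 7 (cap) — 2 left.
Route 6 has room for 11 but only 2 remain, so it gets 2.

2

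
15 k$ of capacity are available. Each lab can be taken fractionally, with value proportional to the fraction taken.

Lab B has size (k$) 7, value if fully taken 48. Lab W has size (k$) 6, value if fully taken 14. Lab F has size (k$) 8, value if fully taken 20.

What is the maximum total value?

68

Rank by value-to-size ratio: Lab B 48/7≈6.86, Lab F 20/8≈2.5, Lab W 14/6≈2.33.
Lab B: take in full, 7 k$ for value 48 — 8 left.
Take all of Lab F (8 k$, value 20) — 0 k$ left.
Total value = 68.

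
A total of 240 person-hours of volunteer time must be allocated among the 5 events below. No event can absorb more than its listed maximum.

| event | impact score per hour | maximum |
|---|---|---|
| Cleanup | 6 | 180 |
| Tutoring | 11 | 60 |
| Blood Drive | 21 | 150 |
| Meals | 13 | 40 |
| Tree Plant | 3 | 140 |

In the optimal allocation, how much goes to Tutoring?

Rank by impact score per hour: Blood Drive 21 > Meals 13 > Tutoring 11 > Cleanup 6 > Tree Plant 3.
Blood Drive: +150 to 150 (cap) ; 90 left.
Give Meals 40 to hit its cap of 40 ; 50 left.
Only 50 left; Tutoring takes them to reach 50.

50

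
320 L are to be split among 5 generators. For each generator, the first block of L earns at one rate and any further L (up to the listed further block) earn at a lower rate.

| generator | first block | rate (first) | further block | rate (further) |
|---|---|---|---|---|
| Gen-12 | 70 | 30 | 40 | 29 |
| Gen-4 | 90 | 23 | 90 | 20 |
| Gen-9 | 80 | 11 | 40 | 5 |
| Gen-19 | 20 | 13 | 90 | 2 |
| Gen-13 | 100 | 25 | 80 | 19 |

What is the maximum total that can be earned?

Order all 10 blocks by rate: Gen-12/T1 30 > Gen-12/T2 29 > Gen-13/T1 25 > Gen-4/T1 23 > Gen-4/T2 20 > Gen-13/T2 19 > Gen-19/T1 13 > Gen-9/T1 11 > Gen-9/T2 5 > Gen-19/T2 2.
Gen-12 T1 at 30: fill all 70 — 250 left.
Gen-12/T2 (29): +40 — 210 left.
Gen-13 T1 at 25: fill all 100 — 110 left.
Gen-4/T1 (23): +90 — 20 left.
Gen-4/T2: +20 of 90 at 20; pool empty.
Total = 30×70 + 29×40 + 25×100 + 23×90 + 20×20 = 8230.

8230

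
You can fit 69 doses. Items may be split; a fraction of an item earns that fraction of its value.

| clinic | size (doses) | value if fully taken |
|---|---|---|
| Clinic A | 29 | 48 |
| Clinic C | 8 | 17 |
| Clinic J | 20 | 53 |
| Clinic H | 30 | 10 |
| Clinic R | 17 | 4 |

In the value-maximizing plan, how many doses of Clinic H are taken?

Rank by value-to-size ratio: Clinic J 53/20≈2.65, Clinic C 17/8≈2.12, Clinic A 48/29≈1.66, Clinic H 10/30≈0.333, Clinic R 4/17≈0.235.
Take all of Clinic J (20 doses, value 53) — 49 doses left.
Take all of Clinic C (8 doses, value 17) — 41 doses left.
Take all of Clinic A (29 doses, value 48) — 12 doses left.
Only 12 doses remain; take 12/30 of Clinic H for value 10×12/30 = 4.

12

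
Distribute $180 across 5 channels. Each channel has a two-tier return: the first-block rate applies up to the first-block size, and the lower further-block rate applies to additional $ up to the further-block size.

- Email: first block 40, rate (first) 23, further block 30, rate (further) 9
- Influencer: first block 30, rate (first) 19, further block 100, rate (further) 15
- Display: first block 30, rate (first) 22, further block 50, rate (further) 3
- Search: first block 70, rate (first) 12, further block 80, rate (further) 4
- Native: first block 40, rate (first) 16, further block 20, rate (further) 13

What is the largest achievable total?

3390

Rank every tier by rate: Email/T1 23 > Display/T1 22 > Influencer/T1 19 > Native/T1 16 > Influencer/T2 15 > Native/T2 13 > Search/T1 12 > Email/T2 9 > Search/T2 4 > Display/T2 3.
Fill Email T1 block (40 at 23) → 140 left.
Display/T1 (22): +30 → 110 left.
Influencer/T1 (19): +30 → 80 left.
Fill Native T1 block (40 at 16) → 40 left.
Influencer/T2: +40 of 100 at 15; pool empty.
Total = 23×40 + 22×30 + 19×30 + 16×40 + 15×40 = 3390.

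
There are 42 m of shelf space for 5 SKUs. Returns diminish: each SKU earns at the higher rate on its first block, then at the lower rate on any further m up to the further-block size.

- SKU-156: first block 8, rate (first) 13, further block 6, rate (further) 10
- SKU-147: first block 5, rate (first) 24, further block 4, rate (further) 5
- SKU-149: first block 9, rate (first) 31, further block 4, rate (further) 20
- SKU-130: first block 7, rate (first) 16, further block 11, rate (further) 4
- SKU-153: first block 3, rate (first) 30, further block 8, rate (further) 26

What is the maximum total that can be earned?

Order all 10 blocks by rate: SKU-149/tier1 31 > SKU-153/tier1 30 > SKU-153/tier2 26 > SKU-147/tier1 24 > SKU-149/tier2 20 > SKU-130/tier1 16 > SKU-156/tier1 13 > SKU-156/tier2 10 > SKU-147/tier2 5 > SKU-130/tier2 4.
SKU-149/tier1 (31): +9 → 33 left.
SKU-153/tier1 (30): +3 → 30 left.
Fill SKU-153 tier2 block (8 at 26) → 22 left.
SKU-147/tier1 (24): +5 → 17 left.
SKU-149 tier2 at 20: fill all 4 → 13 left.
Fill SKU-130 tier1 block (7 at 16) → 6 left.
SKU-156 tier1 at 13: only 6 left, fill 6.
Total = 31×9 + 30×3 + 26×8 + 24×5 + 20×4 + 16×7 + 13×6 = 967.

967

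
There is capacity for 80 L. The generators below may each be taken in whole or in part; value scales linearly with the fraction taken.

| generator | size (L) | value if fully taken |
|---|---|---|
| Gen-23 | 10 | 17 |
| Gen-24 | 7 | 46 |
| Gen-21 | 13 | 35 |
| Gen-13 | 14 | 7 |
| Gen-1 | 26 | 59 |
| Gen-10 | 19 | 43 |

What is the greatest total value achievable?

Rank by value-to-size ratio: Gen-24 46/7≈6.57, Gen-21 35/13≈2.69, Gen-1 59/26≈2.27, Gen-10 43/19≈2.26, Gen-23 17/10≈1.7, Gen-13 7/14≈0.5.
Gen-24: take in full, 7 L for value 46 → 73 left.
Gen-21: take in full, 13 L for value 35 → 60 left.
All 26 L of Gen-1 fit (value 59) → 34 remain.
Take all of Gen-10 (19 L, value 43) → 15 L left.
All 10 L of Gen-23 fit (value 17) → 5 remain.
Fill the last 5 L with part of Gen-13: 5/14 of it earns 2.5.
Total value = 202.5.

202.5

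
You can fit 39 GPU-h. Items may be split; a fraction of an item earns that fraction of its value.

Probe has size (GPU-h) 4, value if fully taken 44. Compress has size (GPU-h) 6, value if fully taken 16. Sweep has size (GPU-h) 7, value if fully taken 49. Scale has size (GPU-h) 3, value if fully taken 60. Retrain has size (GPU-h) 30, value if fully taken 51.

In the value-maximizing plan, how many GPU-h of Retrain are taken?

Rank by value-to-size ratio: Scale 60/3≈20, Probe 44/4≈11, Sweep 49/7≈7, Compress 16/6≈2.67, Retrain 51/30≈1.7.
Take all of Scale (3 GPU-h, value 60) — 36 GPU-h left.
All 4 GPU-h of Probe fit (value 44) — 32 remain.
Sweep: take in full, 7 GPU-h for value 49 — 25 left.
All 6 GPU-h of Compress fit (value 16) — 19 remain.
19 GPU-h left: a 19/30 share of Retrain gives 51×19/30 = 32.3.

19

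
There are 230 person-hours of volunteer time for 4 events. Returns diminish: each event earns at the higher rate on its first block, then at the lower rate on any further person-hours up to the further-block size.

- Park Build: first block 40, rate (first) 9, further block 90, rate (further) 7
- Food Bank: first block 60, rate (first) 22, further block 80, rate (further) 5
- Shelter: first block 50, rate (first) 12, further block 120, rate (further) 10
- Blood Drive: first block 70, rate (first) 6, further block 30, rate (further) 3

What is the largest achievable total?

Order all 8 blocks by rate: Food Bank/tier1 22 > Shelter/tier1 12 > Shelter/tier2 10 > Park Build/tier1 9 > Park Build/tier2 7 > Blood Drive/tier1 6 > Food Bank/tier2 5 > Blood Drive/tier2 3.
Food Bank tier1 at 22: fill all 60 ; 170 left.
Shelter tier1 at 12: fill all 50 ; 120 left.
Shelter/tier2 (10): +120 ; 0 left.
Total = 22×60 + 12×50 + 10×120 = 3120.

3120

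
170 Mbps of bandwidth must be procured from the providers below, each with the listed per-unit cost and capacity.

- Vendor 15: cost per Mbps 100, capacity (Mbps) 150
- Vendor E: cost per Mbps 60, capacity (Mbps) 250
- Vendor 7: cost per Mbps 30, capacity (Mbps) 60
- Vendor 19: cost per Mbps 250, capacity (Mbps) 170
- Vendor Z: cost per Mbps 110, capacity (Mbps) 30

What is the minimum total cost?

8400

Use providers in increasing cost order.
Vendor 7 (30): use full 60 ; 110 Mbps to go.
Vendor E (60): take the remaining 110 ; done.
Vendor 15, Vendor Z, Vendor 19: unused.
Cost = 60×30 + 110×60 = 8400.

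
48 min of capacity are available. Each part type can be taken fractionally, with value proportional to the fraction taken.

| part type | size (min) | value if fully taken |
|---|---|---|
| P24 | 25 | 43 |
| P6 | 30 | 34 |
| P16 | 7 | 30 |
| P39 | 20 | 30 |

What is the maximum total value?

97

Rank by value-to-size ratio: P16 30/7≈4.29, P24 43/25≈1.72, P39 30/20≈1.5, P6 34/30≈1.13.
All 7 min of P16 fit (value 30) — 41 remain.
All 25 min of P24 fit (value 43) — 16 remain.
16 min left: a 16/20 share of P39 gives 30×16/20 = 24.
Total value = 97.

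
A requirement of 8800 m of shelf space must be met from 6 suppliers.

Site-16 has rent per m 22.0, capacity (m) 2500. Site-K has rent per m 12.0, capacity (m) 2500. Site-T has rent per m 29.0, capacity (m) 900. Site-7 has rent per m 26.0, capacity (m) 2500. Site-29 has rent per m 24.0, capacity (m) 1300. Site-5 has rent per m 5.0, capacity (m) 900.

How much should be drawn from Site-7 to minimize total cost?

1600

Use suppliers in increasing cost order.
Site-5 (5.0): use full 900 ; 7900 m to go.
Site-K at 12.0: take all 2500 m ; 5400 still needed.
Site-16 at 22.0: take all 2500 m ; 2900 still needed.
Take 1300 from Site-29 at 24.0 ; need 1600 more.
Site-7 at 26.0: take 1600 of its 2500 ; requirement met.
Site-T: unused.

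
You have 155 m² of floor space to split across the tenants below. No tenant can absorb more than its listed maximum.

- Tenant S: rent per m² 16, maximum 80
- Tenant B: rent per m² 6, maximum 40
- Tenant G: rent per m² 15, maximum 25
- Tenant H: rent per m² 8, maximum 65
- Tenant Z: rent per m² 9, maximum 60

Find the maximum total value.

Order the tenants by rent per m²: Tenant S 16 > Tenant G 15 > Tenant Z 9 > Tenant H 8 > Tenant B 6.
Tenant S: +80 to 80 (cap) — 75 left.
Give Tenant G 25 to hit its cap of 25 — 50 left.
Tenant Z has room for 60 but only 50 remain, so it gets 50.
Total = 16×80 + 15×25 + 9×50 = 2105.

2105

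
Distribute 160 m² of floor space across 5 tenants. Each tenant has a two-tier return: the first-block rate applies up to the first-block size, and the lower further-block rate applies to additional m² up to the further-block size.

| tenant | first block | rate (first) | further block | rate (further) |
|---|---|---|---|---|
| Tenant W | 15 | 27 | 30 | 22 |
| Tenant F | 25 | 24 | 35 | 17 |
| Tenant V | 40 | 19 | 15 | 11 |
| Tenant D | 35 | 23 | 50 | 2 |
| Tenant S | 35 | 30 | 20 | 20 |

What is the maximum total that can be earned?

3920

Rank every tier by rate: Tenant S/first 30 > Tenant W/first 27 > Tenant F/first 24 > Tenant D/first 23 > Tenant W/second 22 > Tenant S/second 20 > Tenant V/first 19 > Tenant F/second 17 > Tenant V/second 11 > Tenant D/second 2.
Tenant S first at 30: fill all 35 — 125 left.
Tenant W first at 27: fill all 15 — 110 left.
Tenant F first at 24: fill all 25 — 85 left.
Tenant D first at 23: fill all 35 — 50 left.
Tenant W/second (22): +30 — 20 left.
Tenant S/second (20): +20 — 0 left.
Total = 30×35 + 27×15 + 24×25 + 23×35 + 22×30 + 20×20 = 3920.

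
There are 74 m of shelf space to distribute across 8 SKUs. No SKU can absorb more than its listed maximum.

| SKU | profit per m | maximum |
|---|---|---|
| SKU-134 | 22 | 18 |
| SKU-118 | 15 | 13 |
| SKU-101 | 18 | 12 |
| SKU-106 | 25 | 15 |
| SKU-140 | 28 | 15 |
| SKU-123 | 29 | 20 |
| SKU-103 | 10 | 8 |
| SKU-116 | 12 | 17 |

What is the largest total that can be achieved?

1879

Order the SKUs by profit per m: SKU-123 29 > SKU-140 28 > SKU-106 25 > SKU-134 22 > SKU-101 18 > SKU-118 15 > SKU-116 12 > SKU-103 10.
Give SKU-123 20 to hit its cap of 20 → 54 left.
SKU-140 takes 15 to reach its cap of 15 → 39 left.
SKU-106: +15 to 15 (cap) → 24 left.
SKU-134 takes 18 to reach its cap of 18 → 6 left.
Only 6 left; SKU-101 takes them to reach 6.
Total = 22×18 + 18×6 + 25×15 + 28×15 + 29×20 = 1879.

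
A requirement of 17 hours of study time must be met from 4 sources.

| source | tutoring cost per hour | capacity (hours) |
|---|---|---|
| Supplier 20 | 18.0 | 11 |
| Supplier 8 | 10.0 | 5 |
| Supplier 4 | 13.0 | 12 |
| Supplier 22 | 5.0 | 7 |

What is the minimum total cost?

150

Cheapest first:
Take 7 from Supplier 22 at 5.0 — need 10 more.
Supplier 8 at 10.0: take all 5 hours — 5 still needed.
Take 5 from Supplier 4 at 13.0 to finish.
Supplier 20: unused.
Cost = 7×5.0 + 5×10.0 + 5×13.0 = 150.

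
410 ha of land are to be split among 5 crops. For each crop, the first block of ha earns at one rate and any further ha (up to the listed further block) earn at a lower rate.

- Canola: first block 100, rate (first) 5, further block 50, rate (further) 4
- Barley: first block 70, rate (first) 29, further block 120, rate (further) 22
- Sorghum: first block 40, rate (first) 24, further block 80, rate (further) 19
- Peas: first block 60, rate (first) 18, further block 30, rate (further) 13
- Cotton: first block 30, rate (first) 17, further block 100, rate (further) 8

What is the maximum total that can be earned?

8870

Rank every tier by rate: Barley/tier1 29 > Sorghum/tier1 24 > Barley/tier2 22 > Sorghum/tier2 19 > Peas/tier1 18 > Cotton/tier1 17 > Peas/tier2 13 > Cotton/tier2 8 > Canola/tier1 5 > Canola/tier2 4.
Barley/tier1 (29): +70 → 340 left.
Sorghum tier1 at 24: fill all 40 → 300 left.
Barley/tier2 (22): +120 → 180 left.
Sorghum/tier2 (19): +80 → 100 left.
Fill Peas tier1 block (60 at 18) → 40 left.
Fill Cotton tier1 block (30 at 17) → 10 left.
Peas tier2 at 13: only 10 left, fill 10.
Total = 29×70 + 24×40 + 22×120 + 19×80 + 18×60 + 17×30 + 13×10 = 8870.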